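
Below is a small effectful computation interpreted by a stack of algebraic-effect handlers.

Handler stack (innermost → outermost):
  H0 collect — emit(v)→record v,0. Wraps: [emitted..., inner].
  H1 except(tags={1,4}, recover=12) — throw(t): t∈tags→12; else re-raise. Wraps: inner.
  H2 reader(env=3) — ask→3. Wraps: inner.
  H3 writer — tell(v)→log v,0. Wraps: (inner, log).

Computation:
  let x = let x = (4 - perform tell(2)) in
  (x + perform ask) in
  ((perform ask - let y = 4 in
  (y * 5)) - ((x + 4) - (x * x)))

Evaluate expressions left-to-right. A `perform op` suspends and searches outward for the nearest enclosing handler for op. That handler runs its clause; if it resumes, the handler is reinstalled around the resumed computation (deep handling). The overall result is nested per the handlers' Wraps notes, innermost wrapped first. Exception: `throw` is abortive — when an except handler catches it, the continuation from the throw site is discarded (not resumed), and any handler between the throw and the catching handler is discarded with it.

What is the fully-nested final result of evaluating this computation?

Answer: ([21], (2))

Step-by-step:
tell(2) @ H3 ⇒ log+=2
ask @ H2 ⇒ 3
ask @ H2 ⇒ 3
H0 returns [21]
H1 returns [21]
H2 returns [21]
H3 returns ([21], (2))
= ([21], (2))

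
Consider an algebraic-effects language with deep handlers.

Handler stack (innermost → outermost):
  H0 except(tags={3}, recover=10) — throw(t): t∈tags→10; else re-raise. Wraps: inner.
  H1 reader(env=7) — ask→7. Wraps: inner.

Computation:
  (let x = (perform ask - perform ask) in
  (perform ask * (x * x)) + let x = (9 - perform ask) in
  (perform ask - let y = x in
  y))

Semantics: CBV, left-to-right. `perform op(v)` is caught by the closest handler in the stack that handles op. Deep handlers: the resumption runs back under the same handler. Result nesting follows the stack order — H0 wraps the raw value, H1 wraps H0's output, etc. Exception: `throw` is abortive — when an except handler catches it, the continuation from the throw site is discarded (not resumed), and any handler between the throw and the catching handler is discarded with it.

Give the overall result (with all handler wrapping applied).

Answer: 5

Evaluation trace:
ask @ H1 ⇒ 7
ask @ H1 ⇒ 7
ask @ H1 ⇒ 7
ask @ H1 ⇒ 7
ask @ H1 ⇒ 7
H0 returns 5
H1 returns 5
= 5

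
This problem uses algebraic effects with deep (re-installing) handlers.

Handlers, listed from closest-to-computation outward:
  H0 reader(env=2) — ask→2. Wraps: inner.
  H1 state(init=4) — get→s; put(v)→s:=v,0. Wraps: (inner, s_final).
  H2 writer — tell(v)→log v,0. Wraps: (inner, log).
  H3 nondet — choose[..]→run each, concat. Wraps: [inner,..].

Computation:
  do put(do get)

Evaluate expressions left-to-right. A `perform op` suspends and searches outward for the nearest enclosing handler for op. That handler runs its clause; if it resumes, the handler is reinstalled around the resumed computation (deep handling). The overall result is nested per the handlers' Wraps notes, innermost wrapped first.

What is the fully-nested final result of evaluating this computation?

Step-by-step:
get @ H1 ⇒ 4
put(4) @ H1 ⇒ s:=4
H0 returns 0
H1 returns (0, 4)
H2 returns ((0, 4), ())
H3 returns [((0, 4), ())]
= [((0, 4), ())]

Answer: [((0, 4), ())]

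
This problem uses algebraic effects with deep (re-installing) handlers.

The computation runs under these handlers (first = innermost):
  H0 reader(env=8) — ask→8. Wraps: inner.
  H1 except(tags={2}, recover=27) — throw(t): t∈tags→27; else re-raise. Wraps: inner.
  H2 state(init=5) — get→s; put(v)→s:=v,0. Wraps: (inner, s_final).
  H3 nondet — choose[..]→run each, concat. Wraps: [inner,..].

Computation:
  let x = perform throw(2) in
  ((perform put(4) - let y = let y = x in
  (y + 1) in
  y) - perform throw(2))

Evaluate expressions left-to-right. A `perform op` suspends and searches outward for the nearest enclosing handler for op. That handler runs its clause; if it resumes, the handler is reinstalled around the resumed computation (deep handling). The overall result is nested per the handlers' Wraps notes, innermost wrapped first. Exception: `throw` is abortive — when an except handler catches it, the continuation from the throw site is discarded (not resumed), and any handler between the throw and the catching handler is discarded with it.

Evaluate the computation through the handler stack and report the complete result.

Answer: [(27, 5)]

Working:
throw(2) @ H1 caught ⇒ 27
H2 returns (27, 5)
H3 returns [(27, 5)]
= [(27, 5)]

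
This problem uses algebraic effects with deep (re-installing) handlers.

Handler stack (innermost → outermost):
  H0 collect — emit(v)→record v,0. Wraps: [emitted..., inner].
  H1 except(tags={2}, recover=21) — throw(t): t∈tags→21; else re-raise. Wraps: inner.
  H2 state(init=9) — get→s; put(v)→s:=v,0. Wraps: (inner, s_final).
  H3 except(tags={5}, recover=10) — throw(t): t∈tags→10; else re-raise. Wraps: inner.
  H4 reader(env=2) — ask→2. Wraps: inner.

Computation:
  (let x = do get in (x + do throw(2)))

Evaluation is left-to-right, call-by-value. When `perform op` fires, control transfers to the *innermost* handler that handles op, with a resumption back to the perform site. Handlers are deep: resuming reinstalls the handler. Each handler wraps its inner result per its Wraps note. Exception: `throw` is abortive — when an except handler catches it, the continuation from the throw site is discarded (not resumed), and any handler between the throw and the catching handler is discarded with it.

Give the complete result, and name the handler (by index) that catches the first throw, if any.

Answer: (21, 9) ; first throw caught by: H1

Evaluation trace:
get @ H2 ⇒ 9
throw(2) @ H1 caught ⇒ 21
H2 returns (21, 9)
H3 returns (21, 9)
H4 returns (21, 9)
= (21, 9)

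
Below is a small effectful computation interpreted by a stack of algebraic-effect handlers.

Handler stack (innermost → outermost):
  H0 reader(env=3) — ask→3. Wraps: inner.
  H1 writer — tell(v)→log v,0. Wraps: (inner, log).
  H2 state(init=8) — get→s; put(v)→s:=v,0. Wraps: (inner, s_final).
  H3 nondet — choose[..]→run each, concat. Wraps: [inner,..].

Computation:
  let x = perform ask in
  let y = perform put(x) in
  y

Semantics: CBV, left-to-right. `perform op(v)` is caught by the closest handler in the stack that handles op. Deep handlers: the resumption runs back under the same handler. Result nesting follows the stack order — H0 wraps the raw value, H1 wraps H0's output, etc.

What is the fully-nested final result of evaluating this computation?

Answer: [((0, ()), 3)]

Evaluation trace:
ask @ H0 ⇒ 3
put(3) @ H2 ⇒ s:=3
H0 returns 0
H1 returns (0, ())
H2 returns ((0, ()), 3)
H3 returns [((0, ()), 3)]
= [((0, ()), 3)]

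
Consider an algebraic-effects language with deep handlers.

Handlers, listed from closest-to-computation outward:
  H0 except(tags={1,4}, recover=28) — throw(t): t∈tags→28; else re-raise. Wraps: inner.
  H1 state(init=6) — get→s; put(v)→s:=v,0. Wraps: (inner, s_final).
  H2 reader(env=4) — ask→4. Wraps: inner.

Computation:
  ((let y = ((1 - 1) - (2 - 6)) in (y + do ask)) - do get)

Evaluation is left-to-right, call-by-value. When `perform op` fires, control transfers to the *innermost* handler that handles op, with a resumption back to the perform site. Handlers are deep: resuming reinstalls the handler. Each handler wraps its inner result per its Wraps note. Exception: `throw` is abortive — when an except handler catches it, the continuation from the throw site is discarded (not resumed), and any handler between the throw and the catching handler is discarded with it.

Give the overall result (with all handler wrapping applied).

Answer: (2, 6)

Step-by-step:
ask @ H2 ⇒ 4
get @ H1 ⇒ 6
H0 returns 2
H1 returns (2, 6)
H2 returns (2, 6)
= (2, 6)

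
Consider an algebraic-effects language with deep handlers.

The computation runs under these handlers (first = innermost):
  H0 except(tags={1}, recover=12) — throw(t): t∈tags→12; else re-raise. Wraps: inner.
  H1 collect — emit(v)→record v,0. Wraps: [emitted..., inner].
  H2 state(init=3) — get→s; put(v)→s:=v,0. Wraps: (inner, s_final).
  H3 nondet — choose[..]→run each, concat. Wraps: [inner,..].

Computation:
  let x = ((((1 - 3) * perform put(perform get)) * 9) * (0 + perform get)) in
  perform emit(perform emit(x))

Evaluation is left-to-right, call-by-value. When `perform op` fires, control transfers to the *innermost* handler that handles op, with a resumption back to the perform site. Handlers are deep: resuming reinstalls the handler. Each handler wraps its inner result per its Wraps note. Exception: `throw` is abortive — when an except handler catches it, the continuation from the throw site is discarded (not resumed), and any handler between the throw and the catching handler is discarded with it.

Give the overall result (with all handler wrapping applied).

Step-by-step:
get @ H2 ⇒ 3
put(3) @ H2 ⇒ s:=3
get @ H2 ⇒ 3
emit(0) @ H1 ⇒ out+=0
emit(0) @ H1 ⇒ out+=0
H0 returns 0
H1 returns [0, 0, 0]
H2 returns ([0, 0, 0], 3)
H3 returns [([0, 0, 0], 3)]
= [([0, 0, 0], 3)]

Answer: [([0, 0, 0], 3)]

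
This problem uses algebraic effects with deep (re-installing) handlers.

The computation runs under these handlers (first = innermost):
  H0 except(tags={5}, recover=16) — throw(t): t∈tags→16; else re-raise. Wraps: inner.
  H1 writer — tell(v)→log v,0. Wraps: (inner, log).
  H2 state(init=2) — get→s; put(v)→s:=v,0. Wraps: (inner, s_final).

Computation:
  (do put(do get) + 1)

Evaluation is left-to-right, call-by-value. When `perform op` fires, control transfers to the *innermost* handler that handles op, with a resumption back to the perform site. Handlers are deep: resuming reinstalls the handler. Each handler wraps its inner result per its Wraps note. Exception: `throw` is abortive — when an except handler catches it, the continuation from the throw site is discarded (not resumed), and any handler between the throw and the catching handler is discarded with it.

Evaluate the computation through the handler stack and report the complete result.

Answer: ((1, ()), 2)

Step-by-step:
get @ H2 ⇒ 2
put(2) @ H2 ⇒ s:=2
H0 returns 1
H1 returns (1, ())
H2 returns ((1, ()), 2)
= ((1, ()), 2)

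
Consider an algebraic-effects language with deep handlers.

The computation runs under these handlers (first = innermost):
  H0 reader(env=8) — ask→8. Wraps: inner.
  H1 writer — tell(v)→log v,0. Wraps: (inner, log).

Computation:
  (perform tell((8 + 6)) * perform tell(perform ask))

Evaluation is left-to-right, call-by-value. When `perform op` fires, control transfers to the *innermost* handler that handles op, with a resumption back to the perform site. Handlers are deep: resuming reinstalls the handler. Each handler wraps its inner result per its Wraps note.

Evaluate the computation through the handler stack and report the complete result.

Answer: (0, (14, 8))

Evaluation trace:
tell(14) @ H1 ⇒ log+=14
ask @ H0 ⇒ 8
tell(8) @ H1 ⇒ log+=8
H0 returns 0
H1 returns (0, (14, 8))
= (0, (14, 8))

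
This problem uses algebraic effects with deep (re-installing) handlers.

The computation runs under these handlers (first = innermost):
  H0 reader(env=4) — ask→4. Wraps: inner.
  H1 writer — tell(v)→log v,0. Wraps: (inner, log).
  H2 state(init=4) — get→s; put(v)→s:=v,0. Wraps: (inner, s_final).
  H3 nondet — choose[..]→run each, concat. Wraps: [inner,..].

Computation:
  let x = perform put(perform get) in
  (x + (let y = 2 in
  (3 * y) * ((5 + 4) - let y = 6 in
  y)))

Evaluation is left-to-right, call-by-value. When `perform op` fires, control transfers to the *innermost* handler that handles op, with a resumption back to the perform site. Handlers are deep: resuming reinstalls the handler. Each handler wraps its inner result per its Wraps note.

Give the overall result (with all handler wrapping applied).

Answer: [((18, ()), 4)]

Working:
get @ H2 ⇒ 4
put(4) @ H2 ⇒ s:=4
H0 returns 18
H1 returns (18, ())
H2 returns ((18, ()), 4)
H3 returns [((18, ()), 4)]
= [((18, ()), 4)]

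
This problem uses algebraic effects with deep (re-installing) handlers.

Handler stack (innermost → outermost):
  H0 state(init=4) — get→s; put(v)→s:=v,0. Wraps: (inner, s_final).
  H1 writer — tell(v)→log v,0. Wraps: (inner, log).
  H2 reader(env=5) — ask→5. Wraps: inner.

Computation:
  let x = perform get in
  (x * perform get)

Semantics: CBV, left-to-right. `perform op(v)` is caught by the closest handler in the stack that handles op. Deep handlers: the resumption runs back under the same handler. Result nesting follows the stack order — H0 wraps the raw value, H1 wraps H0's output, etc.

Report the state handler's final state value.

Working:
get @ H0 ⇒ 4
get @ H0 ⇒ 4
H0 returns (16, 4)
H1 returns ((16, 4), ())
H2 returns ((16, 4), ())
= ((16, 4), ())

Answer: 4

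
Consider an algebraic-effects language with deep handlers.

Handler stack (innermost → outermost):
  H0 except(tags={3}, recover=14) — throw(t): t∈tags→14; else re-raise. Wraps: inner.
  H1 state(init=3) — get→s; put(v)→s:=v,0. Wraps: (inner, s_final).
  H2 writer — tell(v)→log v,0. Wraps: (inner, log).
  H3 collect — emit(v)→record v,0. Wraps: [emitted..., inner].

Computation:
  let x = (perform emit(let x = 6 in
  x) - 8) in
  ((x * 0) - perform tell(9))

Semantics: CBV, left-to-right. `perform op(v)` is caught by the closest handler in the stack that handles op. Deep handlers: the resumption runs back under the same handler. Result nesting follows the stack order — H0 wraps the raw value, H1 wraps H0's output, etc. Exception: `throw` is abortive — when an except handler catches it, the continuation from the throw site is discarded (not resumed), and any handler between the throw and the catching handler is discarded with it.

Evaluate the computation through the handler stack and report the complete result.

Step-by-step:
emit(6) @ H3 ⇒ out+=6
tell(9) @ H2 ⇒ log+=9
H0 returns 0
H1 returns (0, 3)
H2 returns ((0, 3), (9))
H3 returns [6, ((0, 3), (9))]
= [6, ((0, 3), (9))]

Answer: [6, ((0, 3), (9))]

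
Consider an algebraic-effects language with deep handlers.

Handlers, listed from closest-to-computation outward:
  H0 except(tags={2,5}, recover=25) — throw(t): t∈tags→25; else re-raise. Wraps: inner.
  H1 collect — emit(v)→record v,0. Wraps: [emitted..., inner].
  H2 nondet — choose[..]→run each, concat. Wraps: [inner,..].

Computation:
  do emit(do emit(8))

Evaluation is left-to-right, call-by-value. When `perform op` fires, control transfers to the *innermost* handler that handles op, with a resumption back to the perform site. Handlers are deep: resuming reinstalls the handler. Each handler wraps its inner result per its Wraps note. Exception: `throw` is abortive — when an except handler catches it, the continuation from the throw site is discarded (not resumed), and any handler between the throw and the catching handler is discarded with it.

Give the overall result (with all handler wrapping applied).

Answer: [[8, 0, 0]]

Evaluation trace:
emit(8) @ H1 ⇒ out+=8
emit(0) @ H1 ⇒ out+=0
H0 returns 0
H1 returns [8, 0, 0]
H2 returns [[8, 0, 0]]
= [[8, 0, 0]]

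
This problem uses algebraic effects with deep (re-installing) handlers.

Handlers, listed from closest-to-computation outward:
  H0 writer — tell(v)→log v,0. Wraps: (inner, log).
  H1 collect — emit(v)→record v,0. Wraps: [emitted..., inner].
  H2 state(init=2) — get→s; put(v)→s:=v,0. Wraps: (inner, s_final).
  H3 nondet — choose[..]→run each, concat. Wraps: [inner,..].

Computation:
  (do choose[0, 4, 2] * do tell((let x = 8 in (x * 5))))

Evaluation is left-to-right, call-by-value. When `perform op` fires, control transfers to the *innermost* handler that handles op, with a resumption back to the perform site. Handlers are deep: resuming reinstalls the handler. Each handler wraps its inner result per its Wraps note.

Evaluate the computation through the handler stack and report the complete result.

Step-by-step:
choose[0, 4, 2] @ H3
  branch[0] choose=0:
    tell(40) @ H0 ⇒ log+=40
    H0 returns (0, (40))
    H1 returns [(0, (40))]
    H2 returns ([(0, (40))], 2)
    H3 returns [([(0, (40))], 2)]
  branch[1] choose=4:
    tell(40) @ H0 ⇒ log+=40
    H0 returns (0, (40))
    H1 returns [(0, (40))]
    H2 returns ([(0, (40))], 2)
    H3 returns [([(0, (40))], 2)]
  branch[2] choose=2:
    tell(40) @ H0 ⇒ log+=40
    H0 returns (0, (40))
    H1 returns [(0, (40))]
    H2 returns ([(0, (40))], 2)
    H3 returns [([(0, (40))], 2)]
= [([(0, (40))], 2), ([(0, (40))], 2), ([(0, (40))], 2)]

Answer: [([(0, (40))], 2), ([(0, (40))], 2), ([(0, (40))], 2)]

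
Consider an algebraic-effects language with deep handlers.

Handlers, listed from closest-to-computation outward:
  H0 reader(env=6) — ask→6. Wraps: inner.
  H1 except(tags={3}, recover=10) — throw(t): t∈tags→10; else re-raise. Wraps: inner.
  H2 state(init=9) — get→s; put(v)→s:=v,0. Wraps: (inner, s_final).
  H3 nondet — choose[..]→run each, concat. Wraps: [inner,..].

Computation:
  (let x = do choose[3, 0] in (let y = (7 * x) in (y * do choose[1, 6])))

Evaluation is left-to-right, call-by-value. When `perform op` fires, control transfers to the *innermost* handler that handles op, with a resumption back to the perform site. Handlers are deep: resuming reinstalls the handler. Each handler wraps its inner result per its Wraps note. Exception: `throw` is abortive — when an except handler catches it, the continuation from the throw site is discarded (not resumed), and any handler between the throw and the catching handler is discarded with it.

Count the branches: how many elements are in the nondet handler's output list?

Step-by-step:
choose[3, 0] @ H3
  branch[0] choose=3:
    choose[1, 6] @ H3
      branch[0] choose=1:
        H0 returns 21
        H1 returns 21
        H2 returns (21, 9)
        H3 returns [(21, 9)]
      branch[1] choose=6:
        H0 returns 126
        H1 returns 126
        H2 returns (126, 9)
        H3 returns [(126, 9)]
  branch[1] choose=0:
    choose[1, 6] @ H3
      branch[0] choose=1:
        H0 returns 0
        H1 returns 0
        H2 returns (0, 9)
        H3 returns [(0, 9)]
      branch[1] choose=6:
        H0 returns 0
        H1 returns 0
        H2 returns (0, 9)
        H3 returns [(0, 9)]
= [(21, 9), (126, 9), (0, 9), (0, 9)]

Answer: 4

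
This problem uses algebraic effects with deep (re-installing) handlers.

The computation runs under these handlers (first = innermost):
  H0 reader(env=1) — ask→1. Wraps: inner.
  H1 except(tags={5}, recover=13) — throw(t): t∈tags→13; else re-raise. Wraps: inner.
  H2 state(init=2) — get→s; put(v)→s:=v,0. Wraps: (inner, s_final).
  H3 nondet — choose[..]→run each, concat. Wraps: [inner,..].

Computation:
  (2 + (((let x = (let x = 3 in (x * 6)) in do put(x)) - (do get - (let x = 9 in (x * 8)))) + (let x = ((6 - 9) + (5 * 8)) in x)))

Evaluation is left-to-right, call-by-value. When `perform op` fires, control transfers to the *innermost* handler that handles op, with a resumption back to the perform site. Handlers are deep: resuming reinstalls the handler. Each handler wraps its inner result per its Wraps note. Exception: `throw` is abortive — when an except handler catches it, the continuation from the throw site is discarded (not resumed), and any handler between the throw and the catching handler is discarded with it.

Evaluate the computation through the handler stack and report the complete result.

Evaluation trace:
put(18) @ H2 ⇒ s:=18
get @ H2 ⇒ 18
H0 returns 93
H1 returns 93
H2 returns (93, 18)
H3 returns [(93, 18)]
= [(93, 18)]

Answer: [(93, 18)]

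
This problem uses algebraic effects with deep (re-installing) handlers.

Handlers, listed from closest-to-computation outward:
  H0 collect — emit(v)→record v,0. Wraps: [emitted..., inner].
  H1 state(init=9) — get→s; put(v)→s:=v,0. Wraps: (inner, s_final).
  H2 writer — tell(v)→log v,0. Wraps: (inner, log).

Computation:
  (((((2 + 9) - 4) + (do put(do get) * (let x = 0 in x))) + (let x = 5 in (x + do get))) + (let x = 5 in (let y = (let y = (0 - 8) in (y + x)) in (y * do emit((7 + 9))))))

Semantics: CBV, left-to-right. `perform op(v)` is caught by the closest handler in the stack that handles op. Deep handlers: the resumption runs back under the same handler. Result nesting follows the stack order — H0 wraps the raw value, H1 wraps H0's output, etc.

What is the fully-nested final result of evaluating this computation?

Step-by-step:
get @ H1 ⇒ 9
put(9) @ H1 ⇒ s:=9
get @ H1 ⇒ 9
emit(16) @ H0 ⇒ out+=16
H0 returns [16, 21]
H1 returns ([16, 21], 9)
H2 returns (([16, 21], 9), ())
= (([16, 21], 9), ())

Answer: (([16, 21], 9), ())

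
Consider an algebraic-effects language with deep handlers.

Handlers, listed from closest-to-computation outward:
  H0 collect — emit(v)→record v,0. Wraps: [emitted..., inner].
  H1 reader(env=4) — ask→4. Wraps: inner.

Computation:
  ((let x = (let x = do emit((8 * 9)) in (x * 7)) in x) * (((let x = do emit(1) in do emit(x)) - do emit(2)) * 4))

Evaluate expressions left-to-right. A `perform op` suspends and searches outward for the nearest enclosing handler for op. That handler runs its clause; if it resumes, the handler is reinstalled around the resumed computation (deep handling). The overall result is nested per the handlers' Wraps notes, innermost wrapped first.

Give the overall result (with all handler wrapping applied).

Answer: [72, 1, 0, 2, 0]

Step-by-step:
emit(72) @ H0 ⇒ out+=72
emit(1) @ H0 ⇒ out+=1
emit(0) @ H0 ⇒ out+=0
emit(2) @ H0 ⇒ out+=2
H0 returns [72, 1, 0, 2, 0]
H1 returns [72, 1, 0, 2, 0]
= [72, 1, 0, 2, 0]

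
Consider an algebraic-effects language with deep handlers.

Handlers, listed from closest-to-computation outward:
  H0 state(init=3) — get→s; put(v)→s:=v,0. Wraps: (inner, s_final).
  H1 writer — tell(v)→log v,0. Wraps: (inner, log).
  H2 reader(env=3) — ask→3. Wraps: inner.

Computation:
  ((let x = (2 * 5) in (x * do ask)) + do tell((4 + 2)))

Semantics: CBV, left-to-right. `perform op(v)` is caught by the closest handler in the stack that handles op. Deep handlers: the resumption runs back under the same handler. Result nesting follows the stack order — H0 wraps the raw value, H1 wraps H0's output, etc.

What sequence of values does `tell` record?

Working:
ask @ H2 ⇒ 3
tell(6) @ H1 ⇒ log+=6
H0 returns (30, 3)
H1 returns ((30, 3), (6))
H2 returns ((30, 3), (6))
= ((30, 3), (6))

Answer: (6)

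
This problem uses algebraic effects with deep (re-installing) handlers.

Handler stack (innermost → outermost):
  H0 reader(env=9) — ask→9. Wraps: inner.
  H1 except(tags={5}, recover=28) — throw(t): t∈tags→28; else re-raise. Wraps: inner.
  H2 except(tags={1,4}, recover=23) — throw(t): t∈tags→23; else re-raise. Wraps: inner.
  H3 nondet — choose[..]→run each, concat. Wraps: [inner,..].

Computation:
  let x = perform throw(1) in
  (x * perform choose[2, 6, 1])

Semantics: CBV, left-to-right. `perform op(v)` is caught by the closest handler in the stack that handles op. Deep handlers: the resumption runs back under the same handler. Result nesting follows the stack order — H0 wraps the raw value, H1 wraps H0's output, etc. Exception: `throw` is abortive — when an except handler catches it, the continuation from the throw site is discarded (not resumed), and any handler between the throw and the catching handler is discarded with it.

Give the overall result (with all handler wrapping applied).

Answer: [23]

Evaluation trace:
throw(1) @ H1 re-raised
throw(1) @ H2 caught ⇒ 23
H3 returns [23]
= [23]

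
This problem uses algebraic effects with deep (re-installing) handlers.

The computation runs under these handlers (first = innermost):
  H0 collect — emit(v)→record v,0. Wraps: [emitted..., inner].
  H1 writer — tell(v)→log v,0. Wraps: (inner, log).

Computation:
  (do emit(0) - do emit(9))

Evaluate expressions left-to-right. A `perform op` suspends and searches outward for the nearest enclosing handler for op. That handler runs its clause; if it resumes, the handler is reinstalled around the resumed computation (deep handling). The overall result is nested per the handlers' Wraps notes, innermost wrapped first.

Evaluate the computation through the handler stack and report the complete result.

Answer: ([0, 9, 0], ())

Step-by-step:
emit(0) @ H0 ⇒ out+=0
emit(9) @ H0 ⇒ out+=9
H0 returns [0, 9, 0]
H1 returns ([0, 9, 0], ())
= ([0, 9, 0], ())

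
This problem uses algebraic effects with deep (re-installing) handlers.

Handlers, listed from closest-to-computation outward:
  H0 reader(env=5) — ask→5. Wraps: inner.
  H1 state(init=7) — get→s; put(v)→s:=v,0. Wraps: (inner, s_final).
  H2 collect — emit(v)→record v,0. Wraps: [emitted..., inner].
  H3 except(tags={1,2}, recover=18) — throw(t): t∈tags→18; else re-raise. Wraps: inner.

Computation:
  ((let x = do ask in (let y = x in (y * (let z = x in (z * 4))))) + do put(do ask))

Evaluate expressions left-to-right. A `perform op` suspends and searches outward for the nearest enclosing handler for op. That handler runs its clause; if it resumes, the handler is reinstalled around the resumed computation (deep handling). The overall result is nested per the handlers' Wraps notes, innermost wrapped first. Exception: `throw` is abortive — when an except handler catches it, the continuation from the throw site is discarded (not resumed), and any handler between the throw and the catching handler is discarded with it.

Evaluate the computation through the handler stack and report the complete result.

Working:
ask @ H0 ⇒ 5
ask @ H0 ⇒ 5
put(5) @ H1 ⇒ s:=5
H0 returns 100
H1 returns (100, 5)
H2 returns [(100, 5)]
H3 returns [(100, 5)]
= [(100, 5)]

Answer: [(100, 5)]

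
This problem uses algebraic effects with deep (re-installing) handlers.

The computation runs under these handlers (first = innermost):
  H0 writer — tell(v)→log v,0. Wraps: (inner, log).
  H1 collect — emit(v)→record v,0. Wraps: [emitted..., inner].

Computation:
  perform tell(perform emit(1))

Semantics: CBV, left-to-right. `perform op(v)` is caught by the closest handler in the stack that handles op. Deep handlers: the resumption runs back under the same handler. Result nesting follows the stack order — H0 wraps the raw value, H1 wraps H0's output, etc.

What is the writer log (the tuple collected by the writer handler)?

Evaluation trace:
emit(1) @ H1 ⇒ out+=1
tell(0) @ H0 ⇒ log+=0
H0 returns (0, (0))
H1 returns [1, (0, (0))]
= [1, (0, (0))]

Answer: (0)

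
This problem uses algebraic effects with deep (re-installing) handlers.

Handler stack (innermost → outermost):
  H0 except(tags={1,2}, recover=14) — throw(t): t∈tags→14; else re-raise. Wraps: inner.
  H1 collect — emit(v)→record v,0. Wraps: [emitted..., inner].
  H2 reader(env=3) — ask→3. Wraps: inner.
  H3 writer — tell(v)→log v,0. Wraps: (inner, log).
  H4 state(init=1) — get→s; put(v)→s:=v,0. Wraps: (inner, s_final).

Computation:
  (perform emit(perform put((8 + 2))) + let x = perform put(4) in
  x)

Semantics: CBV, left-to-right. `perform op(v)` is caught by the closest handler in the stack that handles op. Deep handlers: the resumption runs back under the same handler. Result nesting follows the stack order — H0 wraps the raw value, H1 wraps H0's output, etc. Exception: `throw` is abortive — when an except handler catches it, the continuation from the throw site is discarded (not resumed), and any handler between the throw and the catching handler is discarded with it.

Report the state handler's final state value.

Step-by-step:
put(10) @ H4 ⇒ s:=10
emit(0) @ H1 ⇒ out+=0
put(4) @ H4 ⇒ s:=4
H0 returns 0
H1 returns [0, 0]
H2 returns [0, 0]
H3 returns ([0, 0], ())
H4 returns (([0, 0], ()), 4)
= (([0, 0], ()), 4)

Answer: 4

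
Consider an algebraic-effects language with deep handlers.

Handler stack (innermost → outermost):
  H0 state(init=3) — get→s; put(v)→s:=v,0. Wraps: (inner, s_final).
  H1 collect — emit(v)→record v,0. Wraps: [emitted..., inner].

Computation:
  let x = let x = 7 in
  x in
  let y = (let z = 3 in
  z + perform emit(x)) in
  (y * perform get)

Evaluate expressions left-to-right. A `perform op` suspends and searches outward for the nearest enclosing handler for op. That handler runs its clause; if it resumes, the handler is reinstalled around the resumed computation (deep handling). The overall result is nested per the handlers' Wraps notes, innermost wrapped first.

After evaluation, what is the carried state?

Working:
emit(7) @ H1 ⇒ out+=7
get @ H0 ⇒ 3
H0 returns (9, 3)
H1 returns [7, (9, 3)]
= [7, (9, 3)]

Answer: 3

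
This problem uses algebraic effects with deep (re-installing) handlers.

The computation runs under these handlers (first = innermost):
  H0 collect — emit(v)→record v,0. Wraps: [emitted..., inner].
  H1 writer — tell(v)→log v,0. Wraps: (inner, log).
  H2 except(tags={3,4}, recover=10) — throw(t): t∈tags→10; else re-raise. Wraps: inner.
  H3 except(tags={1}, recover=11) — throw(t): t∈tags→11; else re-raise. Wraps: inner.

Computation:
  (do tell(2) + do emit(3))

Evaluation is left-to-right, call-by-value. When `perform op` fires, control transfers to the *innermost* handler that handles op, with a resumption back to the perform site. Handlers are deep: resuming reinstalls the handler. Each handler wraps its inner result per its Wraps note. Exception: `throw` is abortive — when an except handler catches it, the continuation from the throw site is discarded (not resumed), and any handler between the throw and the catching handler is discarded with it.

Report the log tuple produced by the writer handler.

Answer: (2)

Evaluation trace:
tell(2) @ H1 ⇒ log+=2
emit(3) @ H0 ⇒ out+=3
H0 returns [3, 0]
H1 returns ([3, 0], (2))
H2 returns ([3, 0], (2))
H3 returns ([3, 0], (2))
= ([3, 0], (2))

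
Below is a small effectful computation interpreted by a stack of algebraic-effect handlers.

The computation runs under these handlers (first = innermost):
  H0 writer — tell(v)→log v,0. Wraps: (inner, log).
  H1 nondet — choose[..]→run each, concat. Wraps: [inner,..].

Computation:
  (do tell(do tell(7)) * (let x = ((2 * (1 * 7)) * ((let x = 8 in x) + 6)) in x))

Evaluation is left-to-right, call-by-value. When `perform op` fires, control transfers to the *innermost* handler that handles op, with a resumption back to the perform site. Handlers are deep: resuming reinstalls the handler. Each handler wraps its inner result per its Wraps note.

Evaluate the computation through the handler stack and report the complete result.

Answer: [(0, (7, 0))]

Working:
tell(7) @ H0 ⇒ log+=7
tell(0) @ H0 ⇒ log+=0
H0 returns (0, (7, 0))
H1 returns [(0, (7, 0))]
= [(0, (7, 0))]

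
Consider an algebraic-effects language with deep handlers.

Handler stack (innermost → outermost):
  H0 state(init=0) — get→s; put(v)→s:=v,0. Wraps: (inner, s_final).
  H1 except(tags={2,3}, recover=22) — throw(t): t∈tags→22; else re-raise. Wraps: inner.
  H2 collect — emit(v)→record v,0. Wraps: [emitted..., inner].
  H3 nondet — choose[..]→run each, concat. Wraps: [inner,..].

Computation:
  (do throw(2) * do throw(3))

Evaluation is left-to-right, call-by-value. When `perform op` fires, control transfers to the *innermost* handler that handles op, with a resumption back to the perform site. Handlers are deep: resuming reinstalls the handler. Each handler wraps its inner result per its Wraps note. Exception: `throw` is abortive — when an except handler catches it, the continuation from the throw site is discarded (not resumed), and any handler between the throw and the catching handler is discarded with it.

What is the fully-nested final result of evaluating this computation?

Answer: [[22]]

Step-by-step:
throw(2) @ H1 caught ⇒ 22
H2 returns [22]
H3 returns [[22]]
= [[22]]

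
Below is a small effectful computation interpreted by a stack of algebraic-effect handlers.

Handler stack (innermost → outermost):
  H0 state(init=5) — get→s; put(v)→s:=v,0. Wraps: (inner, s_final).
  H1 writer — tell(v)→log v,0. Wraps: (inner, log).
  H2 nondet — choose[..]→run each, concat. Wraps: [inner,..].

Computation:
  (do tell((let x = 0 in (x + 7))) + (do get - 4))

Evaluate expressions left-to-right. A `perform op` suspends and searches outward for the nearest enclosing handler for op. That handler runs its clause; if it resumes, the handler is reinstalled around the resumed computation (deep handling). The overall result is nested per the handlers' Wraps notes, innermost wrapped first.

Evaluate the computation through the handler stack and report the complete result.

Answer: [((1, 5), (7))]

Working:
tell(7) @ H1 ⇒ log+=7
get @ H0 ⇒ 5
H0 returns (1, 5)
H1 returns ((1, 5), (7))
H2 returns [((1, 5), (7))]
= [((1, 5), (7))]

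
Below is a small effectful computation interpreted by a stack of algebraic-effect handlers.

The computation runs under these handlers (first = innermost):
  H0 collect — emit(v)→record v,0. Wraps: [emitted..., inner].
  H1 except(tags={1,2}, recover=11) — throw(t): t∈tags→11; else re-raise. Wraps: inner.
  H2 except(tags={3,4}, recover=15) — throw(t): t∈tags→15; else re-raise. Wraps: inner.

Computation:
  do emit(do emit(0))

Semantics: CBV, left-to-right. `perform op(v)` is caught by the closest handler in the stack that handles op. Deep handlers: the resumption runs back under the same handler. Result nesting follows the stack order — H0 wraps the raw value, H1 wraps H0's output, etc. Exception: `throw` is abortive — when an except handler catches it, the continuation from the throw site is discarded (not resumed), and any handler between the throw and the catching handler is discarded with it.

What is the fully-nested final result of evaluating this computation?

Answer: [0, 0, 0]

Evaluation trace:
emit(0) @ H0 ⇒ out+=0
emit(0) @ H0 ⇒ out+=0
H0 returns [0, 0, 0]
H1 returns [0, 0, 0]
H2 returns [0, 0, 0]
= [0, 0, 0]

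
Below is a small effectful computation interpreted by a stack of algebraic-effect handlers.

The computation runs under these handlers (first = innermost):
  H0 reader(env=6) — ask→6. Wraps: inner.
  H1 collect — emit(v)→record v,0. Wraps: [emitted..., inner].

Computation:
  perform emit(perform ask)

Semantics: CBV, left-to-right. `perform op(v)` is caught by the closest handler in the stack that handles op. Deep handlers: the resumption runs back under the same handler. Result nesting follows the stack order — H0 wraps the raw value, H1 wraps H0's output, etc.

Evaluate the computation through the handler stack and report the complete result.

Answer: [6, 0]

Step-by-step:
ask @ H0 ⇒ 6
emit(6) @ H1 ⇒ out+=6
H0 returns 0
H1 returns [6, 0]
= [6, 0]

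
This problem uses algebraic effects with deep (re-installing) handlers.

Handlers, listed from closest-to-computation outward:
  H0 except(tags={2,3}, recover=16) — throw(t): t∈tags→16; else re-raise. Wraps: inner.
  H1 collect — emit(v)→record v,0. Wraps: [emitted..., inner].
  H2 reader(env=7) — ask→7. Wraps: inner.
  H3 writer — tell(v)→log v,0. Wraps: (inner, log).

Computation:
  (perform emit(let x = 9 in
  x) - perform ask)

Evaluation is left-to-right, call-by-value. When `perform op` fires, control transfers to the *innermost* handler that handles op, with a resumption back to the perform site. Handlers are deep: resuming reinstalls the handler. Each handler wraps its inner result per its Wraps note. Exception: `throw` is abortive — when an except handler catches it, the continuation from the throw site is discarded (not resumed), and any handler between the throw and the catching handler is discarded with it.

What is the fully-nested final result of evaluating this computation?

Answer: ([9, -7], ())

Step-by-step:
emit(9) @ H1 ⇒ out+=9
ask @ H2 ⇒ 7
H0 returns -7
H1 returns [9, -7]
H2 returns [9, -7]
H3 returns ([9, -7], ())
= ([9, -7], ())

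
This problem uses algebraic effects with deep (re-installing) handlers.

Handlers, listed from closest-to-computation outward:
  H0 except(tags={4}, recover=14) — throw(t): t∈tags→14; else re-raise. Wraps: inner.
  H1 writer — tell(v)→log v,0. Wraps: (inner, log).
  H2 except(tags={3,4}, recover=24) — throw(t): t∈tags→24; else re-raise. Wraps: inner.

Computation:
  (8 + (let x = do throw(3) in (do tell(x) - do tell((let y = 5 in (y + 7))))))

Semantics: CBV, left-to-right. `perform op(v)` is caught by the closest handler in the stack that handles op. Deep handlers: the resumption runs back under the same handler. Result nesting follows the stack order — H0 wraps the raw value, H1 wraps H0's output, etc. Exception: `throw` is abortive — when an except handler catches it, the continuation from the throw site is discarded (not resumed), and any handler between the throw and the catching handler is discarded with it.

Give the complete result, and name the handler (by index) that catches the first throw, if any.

Step-by-step:
throw(3) @ H0 re-raised
throw(3) @ H2 caught ⇒ 24
= 24

Answer: 24 ; first throw caught by: H2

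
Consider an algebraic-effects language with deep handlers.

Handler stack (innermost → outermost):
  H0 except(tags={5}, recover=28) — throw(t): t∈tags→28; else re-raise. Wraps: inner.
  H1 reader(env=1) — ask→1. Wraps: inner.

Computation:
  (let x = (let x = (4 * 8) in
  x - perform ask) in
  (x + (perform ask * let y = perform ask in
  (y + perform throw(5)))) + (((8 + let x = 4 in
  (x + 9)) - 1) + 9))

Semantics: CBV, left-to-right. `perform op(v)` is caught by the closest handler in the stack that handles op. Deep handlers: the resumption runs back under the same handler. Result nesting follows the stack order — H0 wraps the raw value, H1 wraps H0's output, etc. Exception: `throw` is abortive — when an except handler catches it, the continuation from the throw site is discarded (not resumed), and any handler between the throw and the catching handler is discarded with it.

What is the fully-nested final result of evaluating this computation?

Working:
ask @ H1 ⇒ 1
ask @ H1 ⇒ 1
ask @ H1 ⇒ 1
throw(5) @ H0 caught ⇒ 28
H1 returns 28
= 28

Answer: 28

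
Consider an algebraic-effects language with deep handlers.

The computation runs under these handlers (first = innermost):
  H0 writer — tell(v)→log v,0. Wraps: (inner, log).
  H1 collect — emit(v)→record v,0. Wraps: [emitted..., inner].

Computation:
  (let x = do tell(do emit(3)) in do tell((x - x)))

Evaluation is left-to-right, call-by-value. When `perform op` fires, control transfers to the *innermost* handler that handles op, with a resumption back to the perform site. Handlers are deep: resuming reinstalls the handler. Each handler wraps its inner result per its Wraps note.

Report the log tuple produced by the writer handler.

Answer: (0, 0)

Evaluation trace:
emit(3) @ H1 ⇒ out+=3
tell(0) @ H0 ⇒ log+=0
tell(0) @ H0 ⇒ log+=0
H0 returns (0, (0, 0))
H1 returns [3, (0, (0, 0))]
= [3, (0, (0, 0))]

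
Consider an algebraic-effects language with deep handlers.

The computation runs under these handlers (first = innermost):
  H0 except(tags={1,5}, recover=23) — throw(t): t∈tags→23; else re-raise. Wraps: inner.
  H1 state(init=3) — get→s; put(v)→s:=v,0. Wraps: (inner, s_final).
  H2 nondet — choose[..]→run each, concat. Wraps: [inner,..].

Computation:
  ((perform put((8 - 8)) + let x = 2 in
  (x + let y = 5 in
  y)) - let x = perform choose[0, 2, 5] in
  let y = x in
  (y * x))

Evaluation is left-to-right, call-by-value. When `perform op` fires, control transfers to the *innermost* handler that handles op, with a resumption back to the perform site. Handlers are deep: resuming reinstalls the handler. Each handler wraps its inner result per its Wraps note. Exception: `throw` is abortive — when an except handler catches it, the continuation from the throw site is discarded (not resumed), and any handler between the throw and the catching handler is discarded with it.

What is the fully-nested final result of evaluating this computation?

Evaluation trace:
put(0) @ H1 ⇒ s:=0
choose[0, 2, 5] @ H2
  branch[0] choose=0:
    H0 returns 7
    H1 returns (7, 0)
    H2 returns [(7, 0)]
  branch[1] choose=2:
    H0 returns 3
    H1 returns (3, 0)
    H2 returns [(3, 0)]
  branch[2] choose=5:
    H0 returns -18
    H1 returns (-18, 0)
    H2 returns [(-18, 0)]
= [(7, 0), (3, 0), (-18, 0)]

Answer: [(7, 0), (3, 0), (-18, 0)]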